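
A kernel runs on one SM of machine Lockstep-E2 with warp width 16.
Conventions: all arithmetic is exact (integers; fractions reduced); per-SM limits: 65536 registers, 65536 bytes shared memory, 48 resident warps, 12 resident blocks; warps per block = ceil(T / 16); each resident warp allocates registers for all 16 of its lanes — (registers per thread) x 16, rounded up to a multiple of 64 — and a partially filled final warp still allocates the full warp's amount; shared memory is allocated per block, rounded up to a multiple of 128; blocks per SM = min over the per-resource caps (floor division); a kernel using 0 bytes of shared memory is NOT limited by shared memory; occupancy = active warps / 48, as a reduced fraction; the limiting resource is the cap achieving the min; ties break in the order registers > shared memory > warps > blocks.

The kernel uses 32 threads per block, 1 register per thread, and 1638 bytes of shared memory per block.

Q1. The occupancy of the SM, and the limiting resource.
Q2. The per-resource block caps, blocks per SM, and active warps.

Answer: occupancy 1/2, limited by blocks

registers: 512 blocks
shared memory: 39 blocks
warps: 24 blocks
blocks: 12 blocks

Answer: 12 blocks, 24 active warps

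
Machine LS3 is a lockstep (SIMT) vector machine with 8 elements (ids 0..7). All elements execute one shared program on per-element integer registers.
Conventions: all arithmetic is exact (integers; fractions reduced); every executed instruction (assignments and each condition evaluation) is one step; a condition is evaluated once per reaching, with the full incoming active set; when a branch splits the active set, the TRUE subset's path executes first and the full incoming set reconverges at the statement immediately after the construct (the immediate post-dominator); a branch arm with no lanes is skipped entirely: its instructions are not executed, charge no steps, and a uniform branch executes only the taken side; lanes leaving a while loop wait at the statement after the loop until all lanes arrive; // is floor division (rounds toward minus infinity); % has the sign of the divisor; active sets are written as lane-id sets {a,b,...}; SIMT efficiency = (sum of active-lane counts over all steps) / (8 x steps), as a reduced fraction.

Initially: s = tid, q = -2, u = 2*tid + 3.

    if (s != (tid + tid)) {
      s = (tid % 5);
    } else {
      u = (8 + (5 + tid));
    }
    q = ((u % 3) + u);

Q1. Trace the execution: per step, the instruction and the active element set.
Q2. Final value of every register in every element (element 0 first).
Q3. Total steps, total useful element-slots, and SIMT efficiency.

step 0: eval (s != (tid + tid))      {0,1,2,3,4,5,6,7}
step 1: s <- (tid % 5)               {1,2,3,4,5,6,7}
step 2: u <- (8 + (5 + tid))         {0}
step 3: q <- ((u % 3) + u)           {0,1,2,3,4,5,6,7}

Answer: 4 steps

s: 0,1,2,3,4,0,1,2
q: 14,7,8,9,13,14,15,19
u: 13,5,7,9,11,13,15,17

steps = 4; useful = 24; efficiency = 24/32 = 3/4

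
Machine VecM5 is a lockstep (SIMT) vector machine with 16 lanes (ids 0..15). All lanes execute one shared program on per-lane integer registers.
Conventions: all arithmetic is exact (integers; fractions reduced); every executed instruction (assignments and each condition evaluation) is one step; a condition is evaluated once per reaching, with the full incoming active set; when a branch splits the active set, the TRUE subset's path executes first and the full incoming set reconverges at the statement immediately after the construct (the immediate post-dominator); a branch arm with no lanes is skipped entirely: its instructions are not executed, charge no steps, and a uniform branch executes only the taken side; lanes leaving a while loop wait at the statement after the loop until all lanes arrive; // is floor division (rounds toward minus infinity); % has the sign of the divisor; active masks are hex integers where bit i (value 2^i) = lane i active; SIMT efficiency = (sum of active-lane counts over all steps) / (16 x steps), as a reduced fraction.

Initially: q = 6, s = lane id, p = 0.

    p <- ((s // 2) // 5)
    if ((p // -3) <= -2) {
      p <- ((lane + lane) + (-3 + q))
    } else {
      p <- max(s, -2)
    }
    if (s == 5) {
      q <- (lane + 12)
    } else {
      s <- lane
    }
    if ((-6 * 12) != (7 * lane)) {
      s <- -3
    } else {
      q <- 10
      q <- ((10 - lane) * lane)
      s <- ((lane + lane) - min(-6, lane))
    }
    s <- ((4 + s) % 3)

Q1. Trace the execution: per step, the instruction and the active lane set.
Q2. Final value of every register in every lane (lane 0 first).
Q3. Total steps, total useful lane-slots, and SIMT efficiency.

step 0: p <- ((s // 2) // 5)         0xffff
step 1: eval ((p // -3) <= -2)       0xffff
step 2: p <- max(s, -2)              0xffff
step 3: eval (s == 5)                0xffff
step 4: q <- (lane + 12)             0x0020
step 5: s <- lane                    0xffdf
step 6: eval ((-6 * 12) != (7 * lane)) 0xffff
step 7: s <- -3                      0xffff
step 8: s <- ((4 + s) % 3)           0xffff

Answer: 9 steps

q: 6,6,6,6,6,17,6,6,6,6,6,6,6,6,6,6
s: 1,1,1,1,1,1,1,1,1,1,1,1,1,1,1,1
p: 0,1,2,3,4,5,6,7,8,9,10,11,12,13,14,15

steps = 9; useful = 128; efficiency = 128/144 = 8/9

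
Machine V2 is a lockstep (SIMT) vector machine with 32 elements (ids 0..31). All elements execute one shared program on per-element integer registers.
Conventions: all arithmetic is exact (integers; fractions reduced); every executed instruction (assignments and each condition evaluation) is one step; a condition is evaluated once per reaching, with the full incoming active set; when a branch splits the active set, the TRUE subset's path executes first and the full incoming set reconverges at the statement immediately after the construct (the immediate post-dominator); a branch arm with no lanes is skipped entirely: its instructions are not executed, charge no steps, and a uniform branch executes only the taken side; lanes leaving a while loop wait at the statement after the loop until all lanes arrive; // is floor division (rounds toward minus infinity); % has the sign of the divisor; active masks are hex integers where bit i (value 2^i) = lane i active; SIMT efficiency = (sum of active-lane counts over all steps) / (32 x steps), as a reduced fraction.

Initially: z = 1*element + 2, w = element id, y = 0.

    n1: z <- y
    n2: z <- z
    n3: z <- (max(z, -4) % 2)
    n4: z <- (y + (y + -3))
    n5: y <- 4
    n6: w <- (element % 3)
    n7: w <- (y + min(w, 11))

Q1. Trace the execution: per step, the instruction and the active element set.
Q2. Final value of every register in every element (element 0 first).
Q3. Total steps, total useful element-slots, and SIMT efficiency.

step 0: z <- y                       0xffffffff
step 1: z <- z                       0xffffffff
step 2: z <- (max(z, -4) % 2)        0xffffffff
step 3: z <- (y + (y + -3))          0xffffffff
step 4: y <- 4                       0xffffffff
step 5: w <- (element % 3)           0xffffffff
step 6: w <- (y + min(w, 11))        0xffffffff

Answer: 7 steps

z: -3,-3,-3,-3,-3,-3,-3,-3,-3,-3,-3,-3,-3,-3,-3,-3,-3,-3,-3,-3,-3,-3,-3,-3,-3,-3,-3,-3,-3,-3,-3,-3
w: 4,5,6,4,5,6,4,5,6,4,5,6,4,5,6,4,5,6,4,5,6,4,5,6,4,5,6,4,5,6,4,5
y: 4,4,4,4,4,4,4,4,4,4,4,4,4,4,4,4,4,4,4,4,4,4,4,4,4,4,4,4,4,4,4,4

steps = 7; useful = 224; efficiency = 224/224 = 1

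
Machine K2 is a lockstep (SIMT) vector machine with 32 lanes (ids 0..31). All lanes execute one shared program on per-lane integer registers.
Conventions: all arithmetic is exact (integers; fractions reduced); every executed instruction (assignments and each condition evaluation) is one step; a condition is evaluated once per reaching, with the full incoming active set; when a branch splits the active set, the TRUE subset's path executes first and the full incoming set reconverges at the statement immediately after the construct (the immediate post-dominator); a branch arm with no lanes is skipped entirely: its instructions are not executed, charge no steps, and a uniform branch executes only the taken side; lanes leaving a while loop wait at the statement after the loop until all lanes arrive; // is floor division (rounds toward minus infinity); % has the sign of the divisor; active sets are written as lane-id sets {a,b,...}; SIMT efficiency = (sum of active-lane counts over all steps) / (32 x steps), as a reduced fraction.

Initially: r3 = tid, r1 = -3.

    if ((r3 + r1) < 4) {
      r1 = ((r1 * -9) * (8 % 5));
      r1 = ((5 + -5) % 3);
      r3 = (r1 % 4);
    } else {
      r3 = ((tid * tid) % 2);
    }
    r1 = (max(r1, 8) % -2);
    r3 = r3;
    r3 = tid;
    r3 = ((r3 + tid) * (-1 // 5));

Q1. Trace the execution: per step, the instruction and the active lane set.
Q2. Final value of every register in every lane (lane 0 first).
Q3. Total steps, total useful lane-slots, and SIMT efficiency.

step 0: eval ((r3 + r1) < 4)         {0,1,2,3,4,5,6,7,8,9,10,11,12,13,14,15,16,17,18,19,20,21,22,23,24,25,26,27,28,29,30,31}
step 1: r1 <- ((r1 * -9) * (8 % 5))  {0,1,2,3,4,5,6}
step 2: r1 <- ((5 + -5) % 3)         {0,1,2,3,4,5,6}
step 3: r3 <- (r1 % 4)               {0,1,2,3,4,5,6}
step 4: r3 <- ((tid * tid) % 2)      {7,8,9,10,11,12,13,14,15,16,17,18,19,20,21,22,23,24,25,26,27,28,29,30,31}
step 5: r1 <- (max(r1, 8) % -2)      {0,1,2,3,4,5,6,7,8,9,10,11,12,13,14,15,16,17,18,19,20,21,22,23,24,25,26,27,28,29,30,31}
step 6: r3 <- r3                     {0,1,2,3,4,5,6,7,8,9,10,11,12,13,14,15,16,17,18,19,20,21,22,23,24,25,26,27,28,29,30,31}
step 7: r3 <- tid                    {0,1,2,3,4,5,6,7,8,9,10,11,12,13,14,15,16,17,18,19,20,21,22,23,24,25,26,27,28,29,30,31}
step 8: r3 <- ((r3 + tid) * (-1 // 5)) {0,1,2,3,4,5,6,7,8,9,10,11,12,13,14,15,16,17,18,19,20,21,22,23,24,25,26,27,28,29,30,31}

Answer: 9 steps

r3: 0,-2,-4,-6,-8,-10,-12,-14,-16,-18,-20,-22,-24,-26,-28,-30,-32,-34,-36,-38,-40,-42,-44,-46,-48,-50,-52,-54,-56,-58,-60,-62
r1: 0,0,0,0,0,0,0,0,0,0,0,0,0,0,0,0,0,0,0,0,0,0,0,0,0,0,0,0,0,0,0,0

steps = 9; useful = 206; efficiency = 206/288 = 103/144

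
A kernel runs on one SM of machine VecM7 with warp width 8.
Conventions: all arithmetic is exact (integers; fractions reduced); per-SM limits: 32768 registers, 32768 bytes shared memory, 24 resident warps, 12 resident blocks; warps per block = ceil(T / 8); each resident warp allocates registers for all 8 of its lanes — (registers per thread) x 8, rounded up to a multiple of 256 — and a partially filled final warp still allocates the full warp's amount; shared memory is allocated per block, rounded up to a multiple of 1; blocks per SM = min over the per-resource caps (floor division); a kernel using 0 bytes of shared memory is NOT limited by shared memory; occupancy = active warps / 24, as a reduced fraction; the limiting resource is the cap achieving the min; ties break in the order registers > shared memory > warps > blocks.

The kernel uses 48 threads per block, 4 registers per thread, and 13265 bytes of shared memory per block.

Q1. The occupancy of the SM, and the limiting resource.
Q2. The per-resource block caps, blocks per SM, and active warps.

Answer: occupancy 1/2, limited by shared memory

registers: 21 blocks
shared memory: 2 blocks
warps: 4 blocks
blocks: 12 blocks

Answer: 2 blocks, 12 active warps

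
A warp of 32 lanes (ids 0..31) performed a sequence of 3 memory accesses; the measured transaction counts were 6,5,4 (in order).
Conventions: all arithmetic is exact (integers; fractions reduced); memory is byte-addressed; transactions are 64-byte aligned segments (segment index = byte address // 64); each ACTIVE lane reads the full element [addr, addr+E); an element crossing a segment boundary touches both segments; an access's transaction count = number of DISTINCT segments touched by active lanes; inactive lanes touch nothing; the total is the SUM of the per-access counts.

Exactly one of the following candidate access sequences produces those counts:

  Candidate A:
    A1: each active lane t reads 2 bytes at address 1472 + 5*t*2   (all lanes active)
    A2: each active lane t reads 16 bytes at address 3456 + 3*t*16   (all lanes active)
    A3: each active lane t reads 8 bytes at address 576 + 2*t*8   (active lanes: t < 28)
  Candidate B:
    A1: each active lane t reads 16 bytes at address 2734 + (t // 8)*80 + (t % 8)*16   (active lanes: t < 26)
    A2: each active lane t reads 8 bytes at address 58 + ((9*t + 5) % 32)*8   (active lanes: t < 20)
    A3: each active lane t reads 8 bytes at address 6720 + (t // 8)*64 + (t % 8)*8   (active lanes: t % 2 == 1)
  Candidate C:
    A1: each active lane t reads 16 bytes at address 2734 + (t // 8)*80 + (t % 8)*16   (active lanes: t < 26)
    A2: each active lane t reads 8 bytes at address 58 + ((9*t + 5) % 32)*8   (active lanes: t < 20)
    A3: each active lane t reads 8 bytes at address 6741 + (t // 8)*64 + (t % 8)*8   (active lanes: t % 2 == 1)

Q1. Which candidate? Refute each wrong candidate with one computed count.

A: A1 gives 5 transactions, not 6
C: A3 gives 5 transactions, not 4
B: all counts match (6,5,4)

Answer: B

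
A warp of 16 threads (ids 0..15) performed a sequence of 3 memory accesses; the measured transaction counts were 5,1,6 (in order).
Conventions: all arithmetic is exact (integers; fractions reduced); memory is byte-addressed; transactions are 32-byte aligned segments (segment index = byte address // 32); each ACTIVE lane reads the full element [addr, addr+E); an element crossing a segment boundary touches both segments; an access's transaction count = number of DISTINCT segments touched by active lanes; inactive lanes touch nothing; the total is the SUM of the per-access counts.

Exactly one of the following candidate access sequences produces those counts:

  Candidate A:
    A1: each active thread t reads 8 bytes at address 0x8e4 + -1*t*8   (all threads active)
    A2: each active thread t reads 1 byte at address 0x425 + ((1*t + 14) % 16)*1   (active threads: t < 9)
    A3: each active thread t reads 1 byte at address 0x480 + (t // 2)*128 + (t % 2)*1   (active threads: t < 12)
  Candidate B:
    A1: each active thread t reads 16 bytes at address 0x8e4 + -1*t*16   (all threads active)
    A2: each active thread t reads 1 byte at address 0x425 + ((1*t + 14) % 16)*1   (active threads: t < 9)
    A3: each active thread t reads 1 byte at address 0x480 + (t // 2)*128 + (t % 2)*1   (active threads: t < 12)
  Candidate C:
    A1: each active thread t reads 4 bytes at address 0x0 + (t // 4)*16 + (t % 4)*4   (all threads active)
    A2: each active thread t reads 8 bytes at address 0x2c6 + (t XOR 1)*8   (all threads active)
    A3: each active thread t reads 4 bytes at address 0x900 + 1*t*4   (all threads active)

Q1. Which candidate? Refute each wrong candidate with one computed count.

B: A1 gives 9 transactions, not 5
C: A1 gives 2 transactions, not 5
A: all counts match (5,1,6)

Answer: A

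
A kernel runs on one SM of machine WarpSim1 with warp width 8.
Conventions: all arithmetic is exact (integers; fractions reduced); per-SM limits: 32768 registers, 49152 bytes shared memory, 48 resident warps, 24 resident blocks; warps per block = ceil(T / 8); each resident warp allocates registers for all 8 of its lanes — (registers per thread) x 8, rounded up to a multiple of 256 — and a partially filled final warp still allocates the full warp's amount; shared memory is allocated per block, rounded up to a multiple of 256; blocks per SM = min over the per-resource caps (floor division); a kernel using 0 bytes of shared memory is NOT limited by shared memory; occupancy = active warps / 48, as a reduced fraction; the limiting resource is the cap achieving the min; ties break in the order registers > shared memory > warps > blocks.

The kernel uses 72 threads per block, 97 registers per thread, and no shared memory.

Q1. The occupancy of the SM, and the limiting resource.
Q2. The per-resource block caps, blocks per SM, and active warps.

Answer: occupancy 9/16, limited by registers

registers: 3 blocks
shared memory: no limit (kernel uses none)
warps: 5 blocks
blocks: 24 blocks

Answer: 3 blocks, 27 active warps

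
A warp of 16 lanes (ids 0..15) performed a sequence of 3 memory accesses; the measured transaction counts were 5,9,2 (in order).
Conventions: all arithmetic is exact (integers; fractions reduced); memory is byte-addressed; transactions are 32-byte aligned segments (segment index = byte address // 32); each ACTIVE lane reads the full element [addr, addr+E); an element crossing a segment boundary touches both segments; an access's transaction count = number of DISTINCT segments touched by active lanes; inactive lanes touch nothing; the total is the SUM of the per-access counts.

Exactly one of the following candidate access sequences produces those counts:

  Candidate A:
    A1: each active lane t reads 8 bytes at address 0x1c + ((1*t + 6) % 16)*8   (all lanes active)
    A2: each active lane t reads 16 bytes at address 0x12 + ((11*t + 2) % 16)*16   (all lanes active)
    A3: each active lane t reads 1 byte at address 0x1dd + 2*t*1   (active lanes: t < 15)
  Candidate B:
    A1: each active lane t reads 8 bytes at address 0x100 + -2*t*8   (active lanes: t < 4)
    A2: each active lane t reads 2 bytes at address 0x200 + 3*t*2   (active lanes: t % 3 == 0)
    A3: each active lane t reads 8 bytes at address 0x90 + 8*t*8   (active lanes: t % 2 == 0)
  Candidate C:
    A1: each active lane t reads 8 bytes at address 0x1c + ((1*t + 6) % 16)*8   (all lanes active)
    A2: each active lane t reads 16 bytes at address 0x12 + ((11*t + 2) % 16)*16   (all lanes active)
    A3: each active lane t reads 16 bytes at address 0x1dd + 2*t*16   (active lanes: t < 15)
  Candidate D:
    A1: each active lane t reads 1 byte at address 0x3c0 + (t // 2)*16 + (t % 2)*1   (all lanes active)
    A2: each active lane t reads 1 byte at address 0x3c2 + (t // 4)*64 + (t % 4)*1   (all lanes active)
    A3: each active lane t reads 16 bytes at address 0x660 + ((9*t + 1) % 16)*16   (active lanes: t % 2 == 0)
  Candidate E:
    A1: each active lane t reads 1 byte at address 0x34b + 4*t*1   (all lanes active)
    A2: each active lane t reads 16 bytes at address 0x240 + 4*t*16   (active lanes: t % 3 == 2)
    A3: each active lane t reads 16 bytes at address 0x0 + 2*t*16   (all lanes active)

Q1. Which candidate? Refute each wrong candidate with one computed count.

B: A1 gives 3 transactions, not 5
C: A3 gives 16 transactions, not 2
D: A1 gives 4 transactions, not 5
E: A1 gives 3 transactions, not 5
A: all counts match (5,9,2)

Answer: A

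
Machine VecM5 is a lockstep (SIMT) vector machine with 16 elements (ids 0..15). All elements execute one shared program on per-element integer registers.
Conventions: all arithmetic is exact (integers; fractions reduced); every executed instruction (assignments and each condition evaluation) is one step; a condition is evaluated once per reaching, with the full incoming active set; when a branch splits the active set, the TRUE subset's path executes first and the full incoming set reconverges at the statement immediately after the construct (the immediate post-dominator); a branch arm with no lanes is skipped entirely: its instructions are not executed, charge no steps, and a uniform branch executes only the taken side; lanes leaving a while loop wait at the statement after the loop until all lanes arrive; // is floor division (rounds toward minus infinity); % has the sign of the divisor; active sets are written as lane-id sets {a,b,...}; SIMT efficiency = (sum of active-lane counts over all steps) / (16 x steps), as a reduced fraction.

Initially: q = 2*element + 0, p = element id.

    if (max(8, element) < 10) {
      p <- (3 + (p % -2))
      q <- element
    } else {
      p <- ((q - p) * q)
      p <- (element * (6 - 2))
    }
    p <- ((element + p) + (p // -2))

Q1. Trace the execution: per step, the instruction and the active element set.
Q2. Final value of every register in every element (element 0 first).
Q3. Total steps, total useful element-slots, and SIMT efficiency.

step 0: eval (max(8, element) < 10)  {0,1,2,3,4,5,6,7,8,9,10,11,12,13,14,15}
step 1: p <- (3 + (p % -2))          {0,1,2,3,4,5,6,7,8,9}
step 2: q <- element                 {0,1,2,3,4,5,6,7,8,9}
step 3: p <- ((q - p) * q)           {10,11,12,13,14,15}
step 4: p <- (element * (6 - 2))     {10,11,12,13,14,15}
step 5: p <- ((element + p) + (p // -2)) {0,1,2,3,4,5,6,7,8,9,10,11,12,13,14,15}

Answer: 6 steps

q: 0,1,2,3,4,5,6,7,8,9,20,22,24,26,28,30
p: 1,2,3,4,5,6,7,8,9,10,30,33,36,39,42,45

steps = 6; useful = 64; efficiency = 64/96 = 2/3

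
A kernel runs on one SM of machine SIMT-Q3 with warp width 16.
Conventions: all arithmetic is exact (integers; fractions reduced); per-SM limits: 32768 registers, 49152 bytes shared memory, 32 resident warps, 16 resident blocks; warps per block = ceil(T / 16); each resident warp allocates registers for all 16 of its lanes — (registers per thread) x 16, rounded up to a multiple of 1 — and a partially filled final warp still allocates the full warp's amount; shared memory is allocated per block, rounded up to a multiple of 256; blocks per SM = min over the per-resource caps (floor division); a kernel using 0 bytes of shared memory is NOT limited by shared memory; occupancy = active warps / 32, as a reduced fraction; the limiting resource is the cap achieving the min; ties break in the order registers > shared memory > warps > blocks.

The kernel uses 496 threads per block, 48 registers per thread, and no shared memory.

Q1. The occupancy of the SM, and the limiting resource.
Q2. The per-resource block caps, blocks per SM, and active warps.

Answer: occupancy 31/32, limited by registers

registers: 1 block
shared memory: no limit (kernel uses none)
warps: 1 block
blocks: 16 blocks

Answer: 1 block, 31 active warps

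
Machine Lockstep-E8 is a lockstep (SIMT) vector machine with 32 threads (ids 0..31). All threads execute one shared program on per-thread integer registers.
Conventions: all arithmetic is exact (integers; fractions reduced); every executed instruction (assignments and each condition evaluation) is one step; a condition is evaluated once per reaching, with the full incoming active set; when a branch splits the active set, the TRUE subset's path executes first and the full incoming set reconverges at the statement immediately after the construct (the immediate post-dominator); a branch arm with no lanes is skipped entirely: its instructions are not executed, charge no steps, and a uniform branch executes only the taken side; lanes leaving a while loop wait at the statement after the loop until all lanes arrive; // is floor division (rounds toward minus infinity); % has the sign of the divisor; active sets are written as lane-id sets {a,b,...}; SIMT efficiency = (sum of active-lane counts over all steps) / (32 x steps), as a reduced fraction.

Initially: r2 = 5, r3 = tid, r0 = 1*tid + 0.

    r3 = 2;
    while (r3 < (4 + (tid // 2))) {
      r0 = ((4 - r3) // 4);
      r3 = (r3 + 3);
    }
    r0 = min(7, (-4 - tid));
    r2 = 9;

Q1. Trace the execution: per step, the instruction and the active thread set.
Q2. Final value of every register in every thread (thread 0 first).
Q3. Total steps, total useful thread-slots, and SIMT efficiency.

step 0: r3 <- 2                      {0,1,2,3,4,5,6,7,8,9,10,11,12,13,14,15,16,17,18,19,20,21,22,23,24,25,26,27,28,29,30,31}
step 1: eval (r3 < (4 + (tid // 2))) {0,1,2,3,4,5,6,7,8,9,10,11,12,13,14,15,16,17,18,19,20,21,22,23,24,25,26,27,28,29,30,31}
step 2: r0 <- ((4 - r3) // 4)        {0,1,2,3,4,5,6,7,8,9,10,11,12,13,14,15,16,17,18,19,20,21,22,23,24,25,26,27,28,29,30,31}
step 3: r3 <- (r3 + 3)               {0,1,2,3,4,5,6,7,8,9,10,11,12,13,14,15,16,17,18,19,20,21,22,23,24,25,26,27,28,29,30,31}
step 4: eval (r3 < (4 + (tid // 2))) {0,1,2,3,4,5,6,7,8,9,10,11,12,13,14,15,16,17,18,19,20,21,22,23,24,25,26,27,28,29,30,31}
step 5: r0 <- ((4 - r3) // 4)        {4,5,6,7,8,9,10,11,12,13,14,15,16,17,18,19,20,21,22,23,24,25,26,27,28,29,30,31}
step 6: r3 <- (r3 + 3)               {4,5,6,7,8,9,10,11,12,13,14,15,16,17,18,19,20,21,22,23,24,25,26,27,28,29,30,31}
step 7: eval (r3 < (4 + (tid // 2))) {4,5,6,7,8,9,10,11,12,13,14,15,16,17,18,19,20,21,22,23,24,25,26,27,28,29,30,31}
step 8: r0 <- ((4 - r3) // 4)        {10,11,12,13,14,15,16,17,18,19,20,21,22,23,24,25,26,27,28,29,30,31}
step 9: r3 <- (r3 + 3)               {10,11,12,13,14,15,16,17,18,19,20,21,22,23,24,25,26,27,28,29,30,31}
step 10: eval (r3 < (4 + (tid // 2))) {10,11,12,13,14,15,16,17,18,19,20,21,22,23,24,25,26,27,28,29,30,31}
step 11: r0 <- ((4 - r3) // 4)        {16,17,18,19,20,21,22,23,24,25,26,27,28,29,30,31}
step 12: r3 <- (r3 + 3)               {16,17,18,19,20,21,22,23,24,25,26,27,28,29,30,31}
step 13: eval (r3 < (4 + (tid // 2))) {16,17,18,19,20,21,22,23,24,25,26,27,28,29,30,31}
step 14: r0 <- ((4 - r3) // 4)        {22,23,24,25,26,27,28,29,30,31}
step 15: r3 <- (r3 + 3)               {22,23,24,25,26,27,28,29,30,31}
step 16: eval (r3 < (4 + (tid // 2))) {22,23,24,25,26,27,28,29,30,31}
step 17: r0 <- ((4 - r3) // 4)        {28,29,30,31}
step 18: r3 <- (r3 + 3)               {28,29,30,31}
step 19: eval (r3 < (4 + (tid // 2))) {28,29,30,31}
step 20: r0 <- min(7, (-4 - tid))     {0,1,2,3,4,5,6,7,8,9,10,11,12,13,14,15,16,17,18,19,20,21,22,23,24,25,26,27,28,29,30,31}
step 21: r2 <- 9                      {0,1,2,3,4,5,6,7,8,9,10,11,12,13,14,15,16,17,18,19,20,21,22,23,24,25,26,27,28,29,30,31}

Answer: 22 steps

r2: 9,9,9,9,9,9,9,9,9,9,9,9,9,9,9,9,9,9,9,9,9,9,9,9,9,9,9,9,9,9,9,9
r3: 5,5,5,5,8,8,8,8,8,8,11,11,11,11,11,11,14,14,14,14,14,14,17,17,17,17,17,17,20,20,20,20
r0: -4,-5,-6,-7,-8,-9,-10,-11,-12,-13,-14,-15,-16,-17,-18,-19,-20,-21,-22,-23,-24,-25,-26,-27,-28,-29,-30,-31,-32,-33,-34,-35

steps = 22; useful = 464; efficiency = 464/704 = 29/44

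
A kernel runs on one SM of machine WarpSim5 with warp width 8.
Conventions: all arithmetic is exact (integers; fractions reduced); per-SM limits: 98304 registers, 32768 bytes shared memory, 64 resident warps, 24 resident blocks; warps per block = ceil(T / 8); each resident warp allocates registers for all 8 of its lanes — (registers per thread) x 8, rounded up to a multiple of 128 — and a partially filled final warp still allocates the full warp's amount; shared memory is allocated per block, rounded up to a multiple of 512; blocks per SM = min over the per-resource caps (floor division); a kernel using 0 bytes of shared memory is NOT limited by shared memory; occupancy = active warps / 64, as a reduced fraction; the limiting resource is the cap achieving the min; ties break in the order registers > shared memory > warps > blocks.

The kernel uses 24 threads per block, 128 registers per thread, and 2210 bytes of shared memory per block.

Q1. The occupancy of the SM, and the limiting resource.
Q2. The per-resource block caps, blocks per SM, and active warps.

Answer: occupancy 9/16, limited by shared memory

registers: 32 blocks
shared memory: 12 blocks
warps: 21 blocks
blocks: 24 blocks

Answer: 12 blocks, 36 active warps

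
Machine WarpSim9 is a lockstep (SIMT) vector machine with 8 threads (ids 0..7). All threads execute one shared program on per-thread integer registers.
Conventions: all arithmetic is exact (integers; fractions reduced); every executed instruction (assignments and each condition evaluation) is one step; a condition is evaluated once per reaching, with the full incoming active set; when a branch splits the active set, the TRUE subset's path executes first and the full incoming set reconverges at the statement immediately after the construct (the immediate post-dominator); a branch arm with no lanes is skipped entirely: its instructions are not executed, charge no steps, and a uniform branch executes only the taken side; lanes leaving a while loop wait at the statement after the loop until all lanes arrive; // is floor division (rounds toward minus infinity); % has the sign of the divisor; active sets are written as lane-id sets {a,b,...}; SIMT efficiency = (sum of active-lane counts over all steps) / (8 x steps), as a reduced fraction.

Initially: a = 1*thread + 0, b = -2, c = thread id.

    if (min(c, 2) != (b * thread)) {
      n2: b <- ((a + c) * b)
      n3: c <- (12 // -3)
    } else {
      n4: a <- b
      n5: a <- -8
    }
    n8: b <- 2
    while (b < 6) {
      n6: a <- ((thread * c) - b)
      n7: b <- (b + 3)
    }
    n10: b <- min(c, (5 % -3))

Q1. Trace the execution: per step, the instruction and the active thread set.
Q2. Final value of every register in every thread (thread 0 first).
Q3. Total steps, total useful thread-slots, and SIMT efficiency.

step 0: eval (min(c, 2) != (b * thread)) {0,1,2,3,4,5,6,7}
step 1: b <- ((a + c) * b)           {1,2,3,4,5,6,7}
step 2: c <- (12 // -3)              {1,2,3,4,5,6,7}
step 3: a <- b                       {0}
step 4: a <- -8                      {0}
step 5: b <- 2                       {0,1,2,3,4,5,6,7}
step 6: eval (b < 6)                 {0,1,2,3,4,5,6,7}
step 7: a <- ((thread * c) - b)      {0,1,2,3,4,5,6,7}
step 8: b <- (b + 3)                 {0,1,2,3,4,5,6,7}
step 9: eval (b < 6)                 {0,1,2,3,4,5,6,7}
step 10: a <- ((thread * c) - b)      {0,1,2,3,4,5,6,7}
step 11: b <- (b + 3)                 {0,1,2,3,4,5,6,7}
step 12: eval (b < 6)                 {0,1,2,3,4,5,6,7}
step 13: b <- min(c, (5 % -3))        {0,1,2,3,4,5,6,7}

Answer: 14 steps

a: -5,-9,-13,-17,-21,-25,-29,-33
b: -1,-4,-4,-4,-4,-4,-4,-4
c: 0,-4,-4,-4,-4,-4,-4,-4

steps = 14; useful = 96; efficiency = 96/112 = 6/7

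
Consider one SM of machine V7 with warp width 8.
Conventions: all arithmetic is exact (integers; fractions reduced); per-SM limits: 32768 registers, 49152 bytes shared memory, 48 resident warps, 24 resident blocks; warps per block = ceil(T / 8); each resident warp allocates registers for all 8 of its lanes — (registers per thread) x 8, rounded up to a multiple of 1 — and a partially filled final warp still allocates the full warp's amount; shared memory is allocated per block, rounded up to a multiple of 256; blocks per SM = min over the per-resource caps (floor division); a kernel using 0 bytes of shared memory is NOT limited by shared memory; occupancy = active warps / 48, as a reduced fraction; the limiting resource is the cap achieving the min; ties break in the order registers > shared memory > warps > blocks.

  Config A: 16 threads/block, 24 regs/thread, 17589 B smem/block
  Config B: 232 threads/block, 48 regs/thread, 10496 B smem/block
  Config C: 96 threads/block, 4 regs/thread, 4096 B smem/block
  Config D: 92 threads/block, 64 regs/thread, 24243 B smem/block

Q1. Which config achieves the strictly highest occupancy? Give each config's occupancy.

occupancies: A 1/12, B 29/48, C 1, D 1/2

Answer: C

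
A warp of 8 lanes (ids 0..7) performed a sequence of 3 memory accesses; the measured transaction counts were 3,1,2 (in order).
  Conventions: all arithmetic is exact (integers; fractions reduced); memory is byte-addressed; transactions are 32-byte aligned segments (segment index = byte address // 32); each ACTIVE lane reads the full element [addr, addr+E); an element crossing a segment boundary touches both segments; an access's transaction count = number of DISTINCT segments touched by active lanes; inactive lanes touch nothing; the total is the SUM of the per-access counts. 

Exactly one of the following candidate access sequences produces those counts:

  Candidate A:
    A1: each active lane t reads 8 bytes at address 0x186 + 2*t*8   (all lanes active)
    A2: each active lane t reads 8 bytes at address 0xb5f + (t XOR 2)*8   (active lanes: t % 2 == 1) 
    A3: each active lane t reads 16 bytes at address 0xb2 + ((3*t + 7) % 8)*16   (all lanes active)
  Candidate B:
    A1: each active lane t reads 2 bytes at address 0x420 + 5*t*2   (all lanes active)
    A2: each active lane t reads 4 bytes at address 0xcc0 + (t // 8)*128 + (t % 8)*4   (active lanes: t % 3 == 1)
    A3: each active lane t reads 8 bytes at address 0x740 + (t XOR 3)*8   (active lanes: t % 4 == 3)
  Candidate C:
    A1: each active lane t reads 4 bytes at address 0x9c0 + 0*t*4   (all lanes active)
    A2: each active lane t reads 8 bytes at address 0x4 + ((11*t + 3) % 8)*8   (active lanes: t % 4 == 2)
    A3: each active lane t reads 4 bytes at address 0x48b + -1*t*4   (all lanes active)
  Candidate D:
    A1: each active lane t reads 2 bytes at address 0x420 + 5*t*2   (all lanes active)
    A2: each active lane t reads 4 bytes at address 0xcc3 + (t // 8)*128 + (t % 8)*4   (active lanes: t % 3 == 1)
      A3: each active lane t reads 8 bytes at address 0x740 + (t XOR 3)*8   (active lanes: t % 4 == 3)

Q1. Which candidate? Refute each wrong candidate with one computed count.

A: A1 gives 4 transactions, not 3
C: A1 gives 1 transaction, not 3
D: A2 gives 2 transactions, not 1
B: all counts match (3,1,2)

Answer: B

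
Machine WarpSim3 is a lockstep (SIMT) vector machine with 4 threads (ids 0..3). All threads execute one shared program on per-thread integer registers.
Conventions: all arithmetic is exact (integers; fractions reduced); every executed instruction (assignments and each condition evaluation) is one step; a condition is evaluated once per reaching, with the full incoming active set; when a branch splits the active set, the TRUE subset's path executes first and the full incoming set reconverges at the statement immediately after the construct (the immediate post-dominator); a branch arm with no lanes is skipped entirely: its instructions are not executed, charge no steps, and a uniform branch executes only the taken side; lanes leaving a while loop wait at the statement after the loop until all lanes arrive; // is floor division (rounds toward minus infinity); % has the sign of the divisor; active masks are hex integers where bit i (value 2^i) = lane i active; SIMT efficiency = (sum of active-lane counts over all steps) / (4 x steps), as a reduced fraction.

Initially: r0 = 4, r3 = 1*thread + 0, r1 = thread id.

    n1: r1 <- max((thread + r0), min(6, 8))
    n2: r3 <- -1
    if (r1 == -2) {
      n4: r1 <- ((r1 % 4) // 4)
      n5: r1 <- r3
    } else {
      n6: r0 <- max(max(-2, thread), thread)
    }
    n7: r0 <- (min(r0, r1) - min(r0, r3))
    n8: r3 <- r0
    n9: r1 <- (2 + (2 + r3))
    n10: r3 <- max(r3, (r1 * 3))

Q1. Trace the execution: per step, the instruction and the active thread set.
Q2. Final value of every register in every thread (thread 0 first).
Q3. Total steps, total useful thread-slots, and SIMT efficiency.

step 0: r1 <- max((thread + r0), min(6, 8)) 0xf
step 1: r3 <- -1                     0xf
step 2: eval (r1 == -2)              0xf
step 3: r0 <- max(max(-2, thread), thread) 0xf
step 4: r0 <- (min(r0, r1) - min(r0, r3)) 0xf
step 5: r3 <- r0                     0xf
step 6: r1 <- (2 + (2 + r3))         0xf
step 7: r3 <- max(r3, (r1 * 3))      0xf

Answer: 8 steps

r0: 1,2,3,4
r3: 15,18,21,24
r1: 5,6,7,8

steps = 8; useful = 32; efficiency = 32/32 = 1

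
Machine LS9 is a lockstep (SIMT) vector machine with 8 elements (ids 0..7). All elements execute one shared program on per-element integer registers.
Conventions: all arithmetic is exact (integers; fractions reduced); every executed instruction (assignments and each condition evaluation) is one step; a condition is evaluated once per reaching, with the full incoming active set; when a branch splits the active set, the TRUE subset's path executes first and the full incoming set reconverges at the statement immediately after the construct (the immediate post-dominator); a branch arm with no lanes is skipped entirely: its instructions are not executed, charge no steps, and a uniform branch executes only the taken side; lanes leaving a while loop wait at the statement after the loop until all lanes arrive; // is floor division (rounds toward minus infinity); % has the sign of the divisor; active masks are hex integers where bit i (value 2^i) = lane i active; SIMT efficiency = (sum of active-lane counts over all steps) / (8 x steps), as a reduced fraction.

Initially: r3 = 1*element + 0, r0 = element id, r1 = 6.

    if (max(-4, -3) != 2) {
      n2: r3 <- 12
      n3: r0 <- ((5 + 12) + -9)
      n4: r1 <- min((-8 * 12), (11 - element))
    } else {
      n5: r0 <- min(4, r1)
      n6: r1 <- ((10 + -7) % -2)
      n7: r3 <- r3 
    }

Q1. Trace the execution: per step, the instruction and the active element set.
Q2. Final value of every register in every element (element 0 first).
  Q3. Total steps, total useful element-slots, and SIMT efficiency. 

step 0: eval (max(-4, -3) != 2)      0xff
step 1: r3 <- 12                     0xff
step 2: r0 <- ((5 + 12) + -9)        0xff
step 3: r1 <- min((-8 * 12), (11 - element)) 0xff

Answer: 4 steps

r3: 12,12,12,12,12,12,12,12
r0: 8,8,8,8,8,8,8,8
r1: -96,-96,-96,-96,-96,-96,-96,-96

steps = 4; useful = 32; efficiency = 32/32 = 1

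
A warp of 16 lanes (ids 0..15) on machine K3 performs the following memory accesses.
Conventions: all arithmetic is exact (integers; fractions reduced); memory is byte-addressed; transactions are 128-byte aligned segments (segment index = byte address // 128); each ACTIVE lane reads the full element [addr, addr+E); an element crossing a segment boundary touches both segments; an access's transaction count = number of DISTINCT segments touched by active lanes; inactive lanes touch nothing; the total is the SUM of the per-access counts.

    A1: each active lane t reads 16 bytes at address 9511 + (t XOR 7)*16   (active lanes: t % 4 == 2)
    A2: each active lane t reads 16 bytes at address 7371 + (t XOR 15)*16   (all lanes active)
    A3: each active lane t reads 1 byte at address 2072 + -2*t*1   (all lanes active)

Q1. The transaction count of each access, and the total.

A1: 3 transactions
A2: 3 transactions
A3: 2 transactions

Answer: 3,3,2; total 8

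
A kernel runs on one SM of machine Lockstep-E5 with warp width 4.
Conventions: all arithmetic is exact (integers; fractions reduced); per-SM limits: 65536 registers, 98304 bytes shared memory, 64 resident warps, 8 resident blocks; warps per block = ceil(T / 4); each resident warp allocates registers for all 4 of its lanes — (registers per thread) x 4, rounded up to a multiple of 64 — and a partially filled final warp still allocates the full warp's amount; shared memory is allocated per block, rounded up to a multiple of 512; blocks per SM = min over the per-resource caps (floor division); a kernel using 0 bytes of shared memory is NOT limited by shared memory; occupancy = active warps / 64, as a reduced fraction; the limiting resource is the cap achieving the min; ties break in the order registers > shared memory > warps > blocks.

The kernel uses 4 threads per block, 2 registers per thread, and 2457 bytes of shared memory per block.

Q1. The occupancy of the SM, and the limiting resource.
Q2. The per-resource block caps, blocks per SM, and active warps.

Answer: occupancy 1/8, limited by blocks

registers: 1024 blocks
shared memory: 38 blocks
warps: 64 blocks
blocks: 8 blocks

Answer: 8 blocks, 8 active warps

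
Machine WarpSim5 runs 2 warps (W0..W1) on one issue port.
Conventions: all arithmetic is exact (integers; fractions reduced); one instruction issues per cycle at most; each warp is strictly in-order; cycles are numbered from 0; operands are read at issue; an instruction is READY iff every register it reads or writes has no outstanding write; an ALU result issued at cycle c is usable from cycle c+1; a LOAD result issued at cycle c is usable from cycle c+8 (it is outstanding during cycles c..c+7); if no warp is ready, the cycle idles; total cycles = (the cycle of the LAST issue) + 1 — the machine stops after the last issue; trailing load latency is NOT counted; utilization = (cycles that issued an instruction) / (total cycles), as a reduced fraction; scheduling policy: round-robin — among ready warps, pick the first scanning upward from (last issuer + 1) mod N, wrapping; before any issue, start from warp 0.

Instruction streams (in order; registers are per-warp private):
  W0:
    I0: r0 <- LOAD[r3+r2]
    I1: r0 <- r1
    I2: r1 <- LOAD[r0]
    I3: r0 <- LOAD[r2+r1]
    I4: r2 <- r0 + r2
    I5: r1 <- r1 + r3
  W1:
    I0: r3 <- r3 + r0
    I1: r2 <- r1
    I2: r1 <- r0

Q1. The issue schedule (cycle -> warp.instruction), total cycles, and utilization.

cycle 0: W0.I0
cycle 1: W1.I0
cycle 2: W1.I1
cycle 3: W1.I2
cycle 4: idle
cycle 5: idle
cycle 6: idle
cycle 7: idle
cycle 8: W0.I1
cycle 9: W0.I2
cycle 10: idle
cycle 11: idle
cycle 12: idle
cycle 13: idle
cycle 14: idle
cycle 15: idle
cycle 16: idle
cycle 17: W0.I3
cycle 18: idle
cycle 19: idle
cycle 20: idle
cycle 21: idle
cycle 22: idle
cycle 23: idle
cycle 24: idle
cycle 25: W0.I4
cycle 26: W0.I5

Answer: 27 cycles, utilization 1/3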